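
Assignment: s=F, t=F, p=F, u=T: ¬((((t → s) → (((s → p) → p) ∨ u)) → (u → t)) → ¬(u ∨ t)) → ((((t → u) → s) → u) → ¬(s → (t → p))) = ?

t → s = F → F = T
s → p = F → F = T
(s → p) → p = T → F = F
((s → p) → p) ∨ u = F ∨ T = T
(t → s) → (((s → p) → p) ∨ u) = T → T = T
u → t = T → F = F
((t → s) → (((s → p) → p) ∨ u)) → (u → t) = T → F = F
u ∨ t = T ∨ F = T
¬(u ∨ t) = ¬T = F
(((t → s) → (((s → p) → p) ∨ u)) → (u → t)) → ¬(u ∨ t) = F → F = T
¬((((t → s) → (((s → p) → p) ∨ u)) → (u → t)) → ¬(u ∨ t)) = ¬T = F
t → u = F → T = T
(t → u) → s = T → F = F
((t → u) → s) → u = F → T = T
t → p = F → F = T
s → (t → p) = F → T = T
¬(s → (t → p)) = ¬T = F
(((t → u) → s) → u) → ¬(s → (t → p)) = T → F = F
¬((((t → s) → (((s → p) → p) ∨ u)) → (u → t)) → ¬(u ∨ t)) → ((((t → u) → s) → u) → ¬(s → (t → p))) = F → F = T

T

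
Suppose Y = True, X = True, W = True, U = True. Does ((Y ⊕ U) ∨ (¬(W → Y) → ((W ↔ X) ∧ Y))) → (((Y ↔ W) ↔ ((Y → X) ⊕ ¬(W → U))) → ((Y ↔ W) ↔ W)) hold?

True

Substituting Y=True, X=True, W=True, U=True:
Y ⊕ U = True ⊕ True = False
W → Y = True → True = True
¬(W → Y) = ¬True = False
W ↔ X = True ↔ True = True
(W ↔ X) ∧ Y = True ∧ True = True
¬(W → Y) → ((W ↔ X) ∧ Y) = False → True = True
(Y ⊕ U) ∨ (¬(W → Y) → ((W ↔ X) ∧ Y)) = False ∨ True = True
Y ↔ W = True ↔ True = True
Y → X = True → True = True
W → U = True → True = True
¬(W → U) = ¬True = False
(Y → X) ⊕ ¬(W → U) = True ⊕ False = True
(Y ↔ W) ↔ ((Y → X) ⊕ ¬(W → U)) = True ↔ True = True
Y ↔ W = True ↔ True = True
(Y ↔ W) ↔ W = True ↔ True = True
((Y ↔ W) ↔ ((Y → X) ⊕ ¬(W → U))) → ((Y ↔ W) ↔ W) = True → True = True
((Y ⊕ U) ∨ (¬(W → Y) → ((W ↔ X) ∧ Y))) → (((Y ↔ W) ↔ ((Y → X) ⊕ ¬(W → U))) → ((Y ↔ W) ↔ W)) = True → True = True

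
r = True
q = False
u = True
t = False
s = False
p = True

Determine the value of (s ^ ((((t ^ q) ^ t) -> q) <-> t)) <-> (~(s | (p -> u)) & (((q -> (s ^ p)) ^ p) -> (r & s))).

t ^ q = False ^ False = False
(t ^ q) ^ t = False ^ False = False
((t ^ q) ^ t) -> q = False -> False = True
(((t ^ q) ^ t) -> q) <-> t = True <-> False = False
s ^ ((((t ^ q) ^ t) -> q) <-> t) = False ^ False = False
p -> u = True -> True = True
s | (p -> u) = False | True = True
~(s | (p -> u)) = ~True = False
s ^ p = False ^ True = True
q -> (s ^ p) = False -> True = True
(q -> (s ^ p)) ^ p = True ^ True = False
r & s = True & False = False
((q -> (s ^ p)) ^ p) -> (r & s) = False -> False = True
~(s | (p -> u)) & (((q -> (s ^ p)) ^ p) -> (r & s)) = False & True = False
(s ^ ((((t ^ q) ^ t) -> q) <-> t)) <-> (~(s | (p -> u)) & (((q -> (s ^ p)) ^ p) -> (r & s))) = False <-> False = True

True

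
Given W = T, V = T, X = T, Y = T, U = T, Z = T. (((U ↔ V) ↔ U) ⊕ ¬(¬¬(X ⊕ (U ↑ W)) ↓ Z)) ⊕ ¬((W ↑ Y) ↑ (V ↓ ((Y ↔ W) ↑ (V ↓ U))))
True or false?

F

U ↔ V = T ↔ T = T
(U ↔ V) ↔ U = T ↔ T = T
U ↑ W = T ↑ T = F
X ⊕ (U ↑ W) = T ⊕ F = T
¬(X ⊕ (U ↑ W)) = ¬T = F
¬¬(X ⊕ (U ↑ W)) = ¬F = T
¬¬(X ⊕ (U ↑ W)) ↓ Z = T ↓ T = F
¬(¬¬(X ⊕ (U ↑ W)) ↓ Z) = ¬F = T
((U ↔ V) ↔ U) ⊕ ¬(¬¬(X ⊕ (U ↑ W)) ↓ Z) = T ⊕ T = F
W ↑ Y = T ↑ T = F
Y ↔ W = T ↔ T = T
V ↓ U = T ↓ T = F
(Y ↔ W) ↑ (V ↓ U) = T ↑ F = T
V ↓ ((Y ↔ W) ↑ (V ↓ U)) = T ↓ T = F
(W ↑ Y) ↑ (V ↓ ((Y ↔ W) ↑ (V ↓ U))) = F ↑ F = T
¬((W ↑ Y) ↑ (V ↓ ((Y ↔ W) ↑ (V ↓ U)))) = ¬T = F
(((U ↔ V) ↔ U) ⊕ ¬(¬¬(X ⊕ (U ↑ W)) ↓ Z)) ⊕ ¬((W ↑ Y) ↑ (V ↓ ((Y ↔ W) ↑ (V ↓ U)))) = F ⊕ F = F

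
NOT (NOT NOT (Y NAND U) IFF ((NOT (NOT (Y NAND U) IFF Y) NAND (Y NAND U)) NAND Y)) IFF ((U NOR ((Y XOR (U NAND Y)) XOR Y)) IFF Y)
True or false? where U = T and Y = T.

T

Substituting U=T, Y=T:
Y NAND U = T NAND T = F
NOT (Y NAND U) = NOT F = T
NOT NOT (Y NAND U) = NOT T = F
Y NAND U = T NAND T = F
NOT (Y NAND U) = NOT F = T
NOT (Y NAND U) IFF Y = T IFF T = T
NOT (NOT (Y NAND U) IFF Y) = NOT T = F
Y NAND U = T NAND T = F
NOT (NOT (Y NAND U) IFF Y) NAND (Y NAND U) = F NAND F = T
(NOT (NOT (Y NAND U) IFF Y) NAND (Y NAND U)) NAND Y = T NAND T = F
NOT NOT (Y NAND U) IFF ((NOT (NOT (Y NAND U) IFF Y) NAND (Y NAND U)) NAND Y) = F IFF F = T
NOT (NOT NOT (Y NAND U) IFF ((NOT (NOT (Y NAND U) IFF Y) NAND (Y NAND U)) NAND Y)) = NOT T = F
U NAND Y = T NAND T = F
Y XOR (U NAND Y) = T XOR F = T
(Y XOR (U NAND Y)) XOR Y = T XOR T = F
U NOR ((Y XOR (U NAND Y)) XOR Y) = T NOR F = F
(U NOR ((Y XOR (U NAND Y)) XOR Y)) IFF Y = F IFF T = F
NOT (NOT NOT (Y NAND U) IFF ((NOT (NOT (Y NAND U) IFF Y) NAND (Y NAND U)) NAND Y)) IFF ((U NOR ((Y XOR (U NAND Y)) XOR Y)) IFF Y) = F IFF F = T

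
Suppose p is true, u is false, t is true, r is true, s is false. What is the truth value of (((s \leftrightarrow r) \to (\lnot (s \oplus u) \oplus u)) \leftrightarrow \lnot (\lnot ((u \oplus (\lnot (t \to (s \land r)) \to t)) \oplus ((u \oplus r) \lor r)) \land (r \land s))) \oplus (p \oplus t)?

T

s \leftrightarrow r = F \leftrightarrow T = F
s \oplus u = F \oplus F = F
\lnot (s \oplus u) = \lnot F = T
\lnot (s \oplus u) \oplus u = T \oplus F = T
(s \leftrightarrow r) \to (\lnot (s \oplus u) \oplus u) = F \to T = T
s \land r = F \land T = F
t \to (s \land r) = T \to F = F
\lnot (t \to (s \land r)) = \lnot F = T
\lnot (t \to (s \land r)) \to t = T \to T = T
u \oplus (\lnot (t \to (s \land r)) \to t) = F \oplus T = T
u \oplus r = F \oplus T = T
(u \oplus r) \lor r = T \lor T = T
(u \oplus (\lnot (t \to (s \land r)) \to t)) \oplus ((u \oplus r) \lor r) = T \oplus T = F
\lnot ((u \oplus (\lnot (t \to (s \land r)) \to t)) \oplus ((u \oplus r) \lor r)) = \lnot F = T
r \land s = T \land F = F
\lnot ((u \oplus (\lnot (t \to (s \land r)) \to t)) \oplus ((u \oplus r) \lor r)) \land (r \land s) = T \land F = F
\lnot (\lnot ((u \oplus (\lnot (t \to (s \land r)) \to t)) \oplus ((u \oplus r) \lor r)) \land (r \land s)) = \lnot F = T
((s \leftrightarrow r) \to (\lnot (s \oplus u) \oplus u)) \leftrightarrow \lnot (\lnot ((u \oplus (\lnot (t \to (s \land r)) \to t)) \oplus ((u \oplus r) \lor r)) \land (r \land s)) = T \leftrightarrow T = T
p \oplus t = T \oplus T = F
(((s \leftrightarrow r) \to (\lnot (s \oplus u) \oplus u)) \leftrightarrow \lnot (\lnot ((u \oplus (\lnot (t \to (s \land r)) \to t)) \oplus ((u \oplus r) \lor r)) \land (r \land s))) \oplus (p \oplus t) = T \oplus F = T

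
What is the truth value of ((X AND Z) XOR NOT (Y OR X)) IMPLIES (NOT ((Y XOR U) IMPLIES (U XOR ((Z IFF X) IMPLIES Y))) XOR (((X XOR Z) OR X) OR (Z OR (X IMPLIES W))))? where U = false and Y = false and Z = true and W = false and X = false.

X AND Z = false AND true = false
Y OR X = false OR false = false
NOT (Y OR X) = NOT false = true
(X AND Z) XOR NOT (Y OR X) = false XOR true = true
Y XOR U = false XOR false = false
Z IFF X = true IFF false = false
(Z IFF X) IMPLIES Y = false IMPLIES false = true
U XOR ((Z IFF X) IMPLIES Y) = false XOR true = true
(Y XOR U) IMPLIES (U XOR ((Z IFF X) IMPLIES Y)) = false IMPLIES true = true
NOT ((Y XOR U) IMPLIES (U XOR ((Z IFF X) IMPLIES Y))) = NOT true = false
X XOR Z = false XOR true = true
(X XOR Z) OR X = true OR false = true
X IMPLIES W = false IMPLIES false = true
Z OR (X IMPLIES W) = true OR true = true
((X XOR Z) OR X) OR (Z OR (X IMPLIES W)) = true OR true = true
NOT ((Y XOR U) IMPLIES (U XOR ((Z IFF X) IMPLIES Y))) XOR (((X XOR Z) OR X) OR (Z OR (X IMPLIES W))) = false XOR true = true
((X AND Z) XOR NOT (Y OR X)) IMPLIES (NOT ((Y XOR U) IMPLIES (U XOR ((Z IFF X) IMPLIES Y))) XOR (((X XOR Z) OR X) OR (Z OR (X IMPLIES W)))) = true IMPLIES true = true

true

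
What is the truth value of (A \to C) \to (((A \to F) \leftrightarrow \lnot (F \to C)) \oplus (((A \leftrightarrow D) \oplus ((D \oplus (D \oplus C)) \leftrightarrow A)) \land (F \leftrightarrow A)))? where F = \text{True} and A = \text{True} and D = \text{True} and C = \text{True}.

\text{False}

Substituting F=\text{True}, A=\text{True}, D=\text{True}, C=\text{True}:
A \to C = \text{True} \to \text{True} = \text{True}
A \to F = \text{True} \to \text{True} = \text{True}
F \to C = \text{True} \to \text{True} = \text{True}
\lnot (F \to C) = \lnot \text{True} = \text{False}
(A \to F) \leftrightarrow \lnot (F \to C) = \text{True} \leftrightarrow \text{False} = \text{False}
A \leftrightarrow D = \text{True} \leftrightarrow \text{True} = \text{True}
D \oplus C = \text{True} \oplus \text{True} = \text{False}
D \oplus (D \oplus C) = \text{True} \oplus \text{False} = \text{True}
(D \oplus (D \oplus C)) \leftrightarrow A = \text{True} \leftrightarrow \text{True} = \text{True}
(A \leftrightarrow D) \oplus ((D \oplus (D \oplus C)) \leftrightarrow A) = \text{True} \oplus \text{True} = \text{False}
F \leftrightarrow A = \text{True} \leftrightarrow \text{True} = \text{True}
((A \leftrightarrow D) \oplus ((D \oplus (D \oplus C)) \leftrightarrow A)) \land (F \leftrightarrow A) = \text{False} \land \text{True} = \text{False}
((A \to F) \leftrightarrow \lnot (F \to C)) \oplus (((A \leftrightarrow D) \oplus ((D \oplus (D \oplus C)) \leftrightarrow A)) \land (F \leftrightarrow A)) = \text{False} \oplus \text{False} = \text{False}
(A \to C) \to (((A \to F) \leftrightarrow \lnot (F \to C)) \oplus (((A \leftrightarrow D) \oplus ((D \oplus (D \oplus C)) \leftrightarrow A)) \land (F \leftrightarrow A))) = \text{True} \to \text{False} = \text{False}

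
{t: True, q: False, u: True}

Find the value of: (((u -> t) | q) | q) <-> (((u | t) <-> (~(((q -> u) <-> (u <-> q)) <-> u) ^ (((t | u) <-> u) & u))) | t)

True

u -> t = True -> True = True
(u -> t) | q = True | False = True
((u -> t) | q) | q = True | False = True
u | t = True | True = True
q -> u = False -> True = True
u <-> q = True <-> False = False
(q -> u) <-> (u <-> q) = True <-> False = False
((q -> u) <-> (u <-> q)) <-> u = False <-> True = False
~(((q -> u) <-> (u <-> q)) <-> u) = ~False = True
t | u = True | True = True
(t | u) <-> u = True <-> True = True
((t | u) <-> u) & u = True & True = True
~(((q -> u) <-> (u <-> q)) <-> u) ^ (((t | u) <-> u) & u) = True ^ True = False
(u | t) <-> (~(((q -> u) <-> (u <-> q)) <-> u) ^ (((t | u) <-> u) & u)) = True <-> False = False
((u | t) <-> (~(((q -> u) <-> (u <-> q)) <-> u) ^ (((t | u) <-> u) & u))) | t = False | True = True
(((u -> t) | q) | q) <-> (((u | t) <-> (~(((q -> u) <-> (u <-> q)) <-> u) ^ (((t | u) <-> u) & u))) | t) = True <-> True = True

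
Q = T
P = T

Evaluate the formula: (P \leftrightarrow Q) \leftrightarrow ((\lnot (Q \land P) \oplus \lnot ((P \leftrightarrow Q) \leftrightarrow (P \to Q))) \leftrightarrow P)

Substituting Q=T, P=T:
P \leftrightarrow Q = T \leftrightarrow T = T
Q \land P = T \land T = T
\lnot (Q \land P) = \lnot T = F
P \leftrightarrow Q = T \leftrightarrow T = T
P \to Q = T \to T = T
(P \leftrightarrow Q) \leftrightarrow (P \to Q) = T \leftrightarrow T = T
\lnot ((P \leftrightarrow Q) \leftrightarrow (P \to Q)) = \lnot T = F
\lnot (Q \land P) \oplus \lnot ((P \leftrightarrow Q) \leftrightarrow (P \to Q)) = F \oplus F = F
(\lnot (Q \land P) \oplus \lnot ((P \leftrightarrow Q) \leftrightarrow (P \to Q))) \leftrightarrow P = F \leftrightarrow T = F
(P \leftrightarrow Q) \leftrightarrow ((\lnot (Q \land P) \oplus \lnot ((P \leftrightarrow Q) \leftrightarrow (P \to Q))) \leftrightarrow P) = T \leftrightarrow F = F

F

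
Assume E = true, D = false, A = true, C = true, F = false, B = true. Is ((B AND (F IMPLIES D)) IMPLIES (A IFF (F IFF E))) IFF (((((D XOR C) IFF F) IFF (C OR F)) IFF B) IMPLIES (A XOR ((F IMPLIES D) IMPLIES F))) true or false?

false

F IMPLIES D = false IMPLIES false = true
B AND (F IMPLIES D) = true AND true = true
F IFF E = false IFF true = false
A IFF (F IFF E) = true IFF false = false
(B AND (F IMPLIES D)) IMPLIES (A IFF (F IFF E)) = true IMPLIES false = false
D XOR C = false XOR true = true
(D XOR C) IFF F = true IFF false = false
C OR F = true OR false = true
((D XOR C) IFF F) IFF (C OR F) = false IFF true = false
(((D XOR C) IFF F) IFF (C OR F)) IFF B = false IFF true = false
F IMPLIES D = false IMPLIES false = true
(F IMPLIES D) IMPLIES F = true IMPLIES false = false
A XOR ((F IMPLIES D) IMPLIES F) = true XOR false = true
((((D XOR C) IFF F) IFF (C OR F)) IFF B) IMPLIES (A XOR ((F IMPLIES D) IMPLIES F)) = false IMPLIES true = true
((B AND (F IMPLIES D)) IMPLIES (A IFF (F IFF E))) IFF (((((D XOR C) IFF F) IFF (C OR F)) IFF B) IMPLIES (A XOR ((F IMPLIES D) IMPLIES F))) = false IFF true = false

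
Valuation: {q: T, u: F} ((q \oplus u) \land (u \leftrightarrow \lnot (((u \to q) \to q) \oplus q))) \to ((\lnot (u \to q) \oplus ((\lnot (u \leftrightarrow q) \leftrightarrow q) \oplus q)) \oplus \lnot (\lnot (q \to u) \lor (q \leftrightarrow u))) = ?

Substituting q=T, u=F:
q \oplus u = T \oplus F = T
u \to q = F \to T = T
(u \to q) \to q = T \to T = T
((u \to q) \to q) \oplus q = T \oplus T = F
\lnot (((u \to q) \to q) \oplus q) = \lnot F = T
u \leftrightarrow \lnot (((u \to q) \to q) \oplus q) = F \leftrightarrow T = F
(q \oplus u) \land (u \leftrightarrow \lnot (((u \to q) \to q) \oplus q)) = T \land F = F
u \to q = F \to T = T
\lnot (u \to q) = \lnot T = F
u \leftrightarrow q = F \leftrightarrow T = F
\lnot (u \leftrightarrow q) = \lnot F = T
\lnot (u \leftrightarrow q) \leftrightarrow q = T \leftrightarrow T = T
(\lnot (u \leftrightarrow q) \leftrightarrow q) \oplus q = T \oplus T = F
\lnot (u \to q) \oplus ((\lnot (u \leftrightarrow q) \leftrightarrow q) \oplus q) = F \oplus F = F
q \to u = T \to F = F
\lnot (q \to u) = \lnot F = T
q \leftrightarrow u = T \leftrightarrow F = F
\lnot (q \to u) \lor (q \leftrightarrow u) = T \lor F = T
\lnot (\lnot (q \to u) \lor (q \leftrightarrow u)) = \lnot T = F
(\lnot (u \to q) \oplus ((\lnot (u \leftrightarrow q) \leftrightarrow q) \oplus q)) \oplus \lnot (\lnot (q \to u) \lor (q \leftrightarrow u)) = F \oplus F = F
((q \oplus u) \land (u \leftrightarrow \lnot (((u \to q) \to q) \oplus q))) \to ((\lnot (u \to q) \oplus ((\lnot (u \leftrightarrow q) \leftrightarrow q) \oplus q)) \oplus \lnot (\lnot (q \to u) \lor (q \leftrightarrow u))) = F \to F = T

T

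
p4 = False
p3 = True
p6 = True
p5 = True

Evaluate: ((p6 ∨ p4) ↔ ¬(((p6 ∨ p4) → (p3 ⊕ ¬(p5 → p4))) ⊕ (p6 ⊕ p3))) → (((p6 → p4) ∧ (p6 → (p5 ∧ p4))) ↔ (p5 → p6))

p6 ∨ p4 = True ∨ False = True
p6 ∨ p4 = True ∨ False = True
p5 → p4 = True → False = False
¬(p5 → p4) = ¬False = True
p3 ⊕ ¬(p5 → p4) = True ⊕ True = False
(p6 ∨ p4) → (p3 ⊕ ¬(p5 → p4)) = True → False = False
p6 ⊕ p3 = True ⊕ True = False
((p6 ∨ p4) → (p3 ⊕ ¬(p5 → p4))) ⊕ (p6 ⊕ p3) = False ⊕ False = False
¬(((p6 ∨ p4) → (p3 ⊕ ¬(p5 → p4))) ⊕ (p6 ⊕ p3)) = ¬False = True
(p6 ∨ p4) ↔ ¬(((p6 ∨ p4) → (p3 ⊕ ¬(p5 → p4))) ⊕ (p6 ⊕ p3)) = True ↔ True = True
p6 → p4 = True → False = False
p5 ∧ p4 = True ∧ False = False
p6 → (p5 ∧ p4) = True → False = False
(p6 → p4) ∧ (p6 → (p5 ∧ p4)) = False ∧ False = False
p5 → p6 = True → True = True
((p6 → p4) ∧ (p6 → (p5 ∧ p4))) ↔ (p5 → p6) = False ↔ True = False
((p6 ∨ p4) ↔ ¬(((p6 ∨ p4) → (p3 ⊕ ¬(p5 → p4))) ⊕ (p6 ⊕ p3))) → (((p6 → p4) ∧ (p6 → (p5 ∧ p4))) ↔ (p5 → p6)) = True → False = False

False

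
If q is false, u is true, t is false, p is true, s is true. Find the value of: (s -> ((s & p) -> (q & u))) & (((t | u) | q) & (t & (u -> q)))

s & p = 1 & 1 = 1
q & u = 0 & 1 = 0
(s & p) -> (q & u) = 1 -> 0 = 0
s -> ((s & p) -> (q & u)) = 1 -> 0 = 0
t | u = 0 | 1 = 1
(t | u) | q = 1 | 0 = 1
u -> q = 1 -> 0 = 0
t & (u -> q) = 0 & 0 = 0
((t | u) | q) & (t & (u -> q)) = 1 & 0 = 0
(s -> ((s & p) -> (q & u))) & (((t | u) | q) & (t & (u -> q))) = 0 & 0 = 0

0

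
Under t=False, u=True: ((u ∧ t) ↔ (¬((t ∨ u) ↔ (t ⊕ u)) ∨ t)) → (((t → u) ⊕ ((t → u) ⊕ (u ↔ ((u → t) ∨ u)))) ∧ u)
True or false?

u ∧ t = True ∧ False = False
t ∨ u = False ∨ True = True
t ⊕ u = False ⊕ True = True
(t ∨ u) ↔ (t ⊕ u) = True ↔ True = True
¬((t ∨ u) ↔ (t ⊕ u)) = ¬True = False
¬((t ∨ u) ↔ (t ⊕ u)) ∨ t = False ∨ False = False
(u ∧ t) ↔ (¬((t ∨ u) ↔ (t ⊕ u)) ∨ t) = False ↔ False = True
t → u = False → True = True
t → u = False → True = True
u → t = True → False = False
(u → t) ∨ u = False ∨ True = True
u ↔ ((u → t) ∨ u) = True ↔ True = True
(t → u) ⊕ (u ↔ ((u → t) ∨ u)) = True ⊕ True = False
(t → u) ⊕ ((t → u) ⊕ (u ↔ ((u → t) ∨ u))) = True ⊕ False = True
((t → u) ⊕ ((t → u) ⊕ (u ↔ ((u → t) ∨ u)))) ∧ u = True ∧ True = True
((u ∧ t) ↔ (¬((t ∨ u) ↔ (t ⊕ u)) ∨ t)) → (((t → u) ⊕ ((t → u) ⊕ (u ↔ ((u → t) ∨ u)))) ∧ u) = True → True = True

True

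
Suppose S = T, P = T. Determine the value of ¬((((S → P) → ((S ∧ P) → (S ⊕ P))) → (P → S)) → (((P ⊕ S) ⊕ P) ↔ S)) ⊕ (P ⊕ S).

F

S → P = T → T = T
S ∧ P = T ∧ T = T
S ⊕ P = T ⊕ T = F
(S ∧ P) → (S ⊕ P) = T → F = F
(S → P) → ((S ∧ P) → (S ⊕ P)) = T → F = F
P → S = T → T = T
((S → P) → ((S ∧ P) → (S ⊕ P))) → (P → S) = F → T = T
P ⊕ S = T ⊕ T = F
(P ⊕ S) ⊕ P = F ⊕ T = T
((P ⊕ S) ⊕ P) ↔ S = T ↔ T = T
(((S → P) → ((S ∧ P) → (S ⊕ P))) → (P → S)) → (((P ⊕ S) ⊕ P) ↔ S) = T → T = T
¬((((S → P) → ((S ∧ P) → (S ⊕ P))) → (P → S)) → (((P ⊕ S) ⊕ P) ↔ S)) = ¬T = F
P ⊕ S = T ⊕ T = F
¬((((S → P) → ((S ∧ P) → (S ⊕ P))) → (P → S)) → (((P ⊕ S) ⊕ P) ↔ S)) ⊕ (P ⊕ S) = F ⊕ F = F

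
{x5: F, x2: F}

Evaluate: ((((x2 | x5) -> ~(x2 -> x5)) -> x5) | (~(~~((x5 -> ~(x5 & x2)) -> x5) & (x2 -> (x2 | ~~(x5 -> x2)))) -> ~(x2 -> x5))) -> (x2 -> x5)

T

x2 | x5 = F | F = F
x2 -> x5 = F -> F = T
~(x2 -> x5) = ~T = F
(x2 | x5) -> ~(x2 -> x5) = F -> F = T
((x2 | x5) -> ~(x2 -> x5)) -> x5 = T -> F = F
x5 & x2 = F & F = F
~(x5 & x2) = ~F = T
x5 -> ~(x5 & x2) = F -> T = T
(x5 -> ~(x5 & x2)) -> x5 = T -> F = F
~((x5 -> ~(x5 & x2)) -> x5) = ~F = T
~~((x5 -> ~(x5 & x2)) -> x5) = ~T = F
x5 -> x2 = F -> F = T
~(x5 -> x2) = ~T = F
~~(x5 -> x2) = ~F = T
x2 | ~~(x5 -> x2) = F | T = T
x2 -> (x2 | ~~(x5 -> x2)) = F -> T = T
~~((x5 -> ~(x5 & x2)) -> x5) & (x2 -> (x2 | ~~(x5 -> x2))) = F & T = F
~(~~((x5 -> ~(x5 & x2)) -> x5) & (x2 -> (x2 | ~~(x5 -> x2)))) = ~F = T
x2 -> x5 = F -> F = T
~(x2 -> x5) = ~T = F
~(~~((x5 -> ~(x5 & x2)) -> x5) & (x2 -> (x2 | ~~(x5 -> x2)))) -> ~(x2 -> x5) = T -> F = F
(((x2 | x5) -> ~(x2 -> x5)) -> x5) | (~(~~((x5 -> ~(x5 & x2)) -> x5) & (x2 -> (x2 | ~~(x5 -> x2)))) -> ~(x2 -> x5)) = F | F = F
x2 -> x5 = F -> F = T
((((x2 | x5) -> ~(x2 -> x5)) -> x5) | (~(~~((x5 -> ~(x5 & x2)) -> x5) & (x2 -> (x2 | ~~(x5 -> x2)))) -> ~(x2 -> x5))) -> (x2 -> x5) = F -> T = T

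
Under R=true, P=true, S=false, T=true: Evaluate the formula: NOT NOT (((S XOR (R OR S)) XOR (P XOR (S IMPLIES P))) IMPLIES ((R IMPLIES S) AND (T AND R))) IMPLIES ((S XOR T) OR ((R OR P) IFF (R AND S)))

R OR S = true OR false = true
S XOR (R OR S) = false XOR true = true
S IMPLIES P = false IMPLIES true = true
P XOR (S IMPLIES P) = true XOR true = false
(S XOR (R OR S)) XOR (P XOR (S IMPLIES P)) = true XOR false = true
R IMPLIES S = true IMPLIES false = false
T AND R = true AND true = true
(R IMPLIES S) AND (T AND R) = false AND true = false
((S XOR (R OR S)) XOR (P XOR (S IMPLIES P))) IMPLIES ((R IMPLIES S) AND (T AND R)) = true IMPLIES false = false
NOT (((S XOR (R OR S)) XOR (P XOR (S IMPLIES P))) IMPLIES ((R IMPLIES S) AND (T AND R))) = NOT false = true
NOT NOT (((S XOR (R OR S)) XOR (P XOR (S IMPLIES P))) IMPLIES ((R IMPLIES S) AND (T AND R))) = NOT true = false
S XOR T = false XOR true = true
R OR P = true OR true = true
R AND S = true AND false = false
(R OR P) IFF (R AND S) = true IFF false = false
(S XOR T) OR ((R OR P) IFF (R AND S)) = true OR false = true
NOT NOT (((S XOR (R OR S)) XOR (P XOR (S IMPLIES P))) IMPLIES ((R IMPLIES S) AND (T AND R))) IMPLIES ((S XOR T) OR ((R OR P) IFF (R AND S))) = false IMPLIES true = true

true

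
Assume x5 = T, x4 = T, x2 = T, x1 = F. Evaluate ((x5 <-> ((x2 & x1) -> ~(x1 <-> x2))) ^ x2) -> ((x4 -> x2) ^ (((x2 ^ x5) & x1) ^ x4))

T

x2 & x1 = T & F = F
x1 <-> x2 = F <-> T = F
~(x1 <-> x2) = ~F = T
(x2 & x1) -> ~(x1 <-> x2) = F -> T = T
x5 <-> ((x2 & x1) -> ~(x1 <-> x2)) = T <-> T = T
(x5 <-> ((x2 & x1) -> ~(x1 <-> x2))) ^ x2 = T ^ T = F
x4 -> x2 = T -> T = T
x2 ^ x5 = T ^ T = F
(x2 ^ x5) & x1 = F & F = F
((x2 ^ x5) & x1) ^ x4 = F ^ T = T
(x4 -> x2) ^ (((x2 ^ x5) & x1) ^ x4) = T ^ T = F
((x5 <-> ((x2 & x1) -> ~(x1 <-> x2))) ^ x2) -> ((x4 -> x2) ^ (((x2 ^ x5) & x1) ^ x4)) = F -> F = T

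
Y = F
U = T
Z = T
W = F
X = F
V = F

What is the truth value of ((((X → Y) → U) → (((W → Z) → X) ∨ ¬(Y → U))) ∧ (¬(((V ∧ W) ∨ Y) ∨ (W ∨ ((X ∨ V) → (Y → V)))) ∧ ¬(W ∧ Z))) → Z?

Substituting Y=F, U=T, Z=T, W=F, X=F, V=F:
X → Y = F → F = T
(X → Y) → U = T → T = T
W → Z = F → T = T
(W → Z) → X = T → F = F
Y → U = F → T = T
¬(Y → U) = ¬T = F
((W → Z) → X) ∨ ¬(Y → U) = F ∨ F = F
((X → Y) → U) → (((W → Z) → X) ∨ ¬(Y → U)) = T → F = F
V ∧ W = F ∧ F = F
(V ∧ W) ∨ Y = F ∨ F = F
X ∨ V = F ∨ F = F
Y → V = F → F = T
(X ∨ V) → (Y → V) = F → T = T
W ∨ ((X ∨ V) → (Y → V)) = F ∨ T = T
((V ∧ W) ∨ Y) ∨ (W ∨ ((X ∨ V) → (Y → V))) = F ∨ T = T
¬(((V ∧ W) ∨ Y) ∨ (W ∨ ((X ∨ V) → (Y → V)))) = ¬T = F
W ∧ Z = F ∧ T = F
¬(W ∧ Z) = ¬F = T
¬(((V ∧ W) ∨ Y) ∨ (W ∨ ((X ∨ V) → (Y → V)))) ∧ ¬(W ∧ Z) = F ∧ T = F
(((X → Y) → U) → (((W → Z) → X) ∨ ¬(Y → U))) ∧ (¬(((V ∧ W) ∨ Y) ∨ (W ∨ ((X ∨ V) → (Y → V)))) ∧ ¬(W ∧ Z)) = F ∧ F = F
((((X → Y) → U) → (((W → Z) → X) ∨ ¬(Y → U))) ∧ (¬(((V ∧ W) ∨ Y) ∨ (W ∨ ((X ∨ V) → (Y → V)))) ∧ ¬(W ∧ Z))) → Z = F → T = T

T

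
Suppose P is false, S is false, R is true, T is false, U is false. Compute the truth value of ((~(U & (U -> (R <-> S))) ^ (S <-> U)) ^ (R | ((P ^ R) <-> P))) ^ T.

R <-> S = True <-> False = False
U -> (R <-> S) = False -> False = True
U & (U -> (R <-> S)) = False & True = False
~(U & (U -> (R <-> S))) = ~False = True
S <-> U = False <-> False = True
~(U & (U -> (R <-> S))) ^ (S <-> U) = True ^ True = False
P ^ R = False ^ True = True
(P ^ R) <-> P = True <-> False = False
R | ((P ^ R) <-> P) = True | False = True
(~(U & (U -> (R <-> S))) ^ (S <-> U)) ^ (R | ((P ^ R) <-> P)) = False ^ True = True
((~(U & (U -> (R <-> S))) ^ (S <-> U)) ^ (R | ((P ^ R) <-> P))) ^ T = True ^ False = True

True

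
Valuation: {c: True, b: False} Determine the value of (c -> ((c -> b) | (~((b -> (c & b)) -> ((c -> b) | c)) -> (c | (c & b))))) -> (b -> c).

True

Substituting c=True, b=False:
c -> b = True -> False = False
c & b = True & False = False
b -> (c & b) = False -> False = True
c -> b = True -> False = False
(c -> b) | c = False | True = True
(b -> (c & b)) -> ((c -> b) | c) = True -> True = True
~((b -> (c & b)) -> ((c -> b) | c)) = ~True = False
c & b = True & False = False
c | (c & b) = True | False = True
~((b -> (c & b)) -> ((c -> b) | c)) -> (c | (c & b)) = False -> True = True
(c -> b) | (~((b -> (c & b)) -> ((c -> b) | c)) -> (c | (c & b))) = False | True = True
c -> ((c -> b) | (~((b -> (c & b)) -> ((c -> b) | c)) -> (c | (c & b)))) = True -> True = True
b -> c = False -> True = True
(c -> ((c -> b) | (~((b -> (c & b)) -> ((c -> b) | c)) -> (c | (c & b))))) -> (b -> c) = True -> True = True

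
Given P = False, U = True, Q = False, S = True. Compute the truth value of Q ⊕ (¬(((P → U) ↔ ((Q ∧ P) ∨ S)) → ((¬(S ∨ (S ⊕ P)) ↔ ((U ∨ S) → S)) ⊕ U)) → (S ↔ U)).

True

P → U = False → True = True
Q ∧ P = False ∧ False = False
(Q ∧ P) ∨ S = False ∨ True = True
(P → U) ↔ ((Q ∧ P) ∨ S) = True ↔ True = True
S ⊕ P = True ⊕ False = True
S ∨ (S ⊕ P) = True ∨ True = True
¬(S ∨ (S ⊕ P)) = ¬True = False
U ∨ S = True ∨ True = True
(U ∨ S) → S = True → True = True
¬(S ∨ (S ⊕ P)) ↔ ((U ∨ S) → S) = False ↔ True = False
(¬(S ∨ (S ⊕ P)) ↔ ((U ∨ S) → S)) ⊕ U = False ⊕ True = True
((P → U) ↔ ((Q ∧ P) ∨ S)) → ((¬(S ∨ (S ⊕ P)) ↔ ((U ∨ S) → S)) ⊕ U) = True → True = True
¬(((P → U) ↔ ((Q ∧ P) ∨ S)) → ((¬(S ∨ (S ⊕ P)) ↔ ((U ∨ S) → S)) ⊕ U)) = ¬True = False
S ↔ U = True ↔ True = True
¬(((P → U) ↔ ((Q ∧ P) ∨ S)) → ((¬(S ∨ (S ⊕ P)) ↔ ((U ∨ S) → S)) ⊕ U)) → (S ↔ U) = False → True = True
Q ⊕ (¬(((P → U) ↔ ((Q ∧ P) ∨ S)) → ((¬(S ∨ (S ⊕ P)) ↔ ((U ∨ S) → S)) ⊕ U)) → (S ↔ U)) = False ⊕ True = True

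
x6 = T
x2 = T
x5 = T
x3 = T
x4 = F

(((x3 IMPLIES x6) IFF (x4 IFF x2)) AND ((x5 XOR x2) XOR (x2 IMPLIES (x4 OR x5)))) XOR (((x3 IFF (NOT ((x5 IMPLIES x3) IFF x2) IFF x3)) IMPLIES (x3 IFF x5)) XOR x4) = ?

x3 IMPLIES x6 = T IMPLIES T = T
x4 IFF x2 = F IFF T = F
(x3 IMPLIES x6) IFF (x4 IFF x2) = T IFF F = F
x5 XOR x2 = T XOR T = F
x4 OR x5 = F OR T = T
x2 IMPLIES (x4 OR x5) = T IMPLIES T = T
(x5 XOR x2) XOR (x2 IMPLIES (x4 OR x5)) = F XOR T = T
((x3 IMPLIES x6) IFF (x4 IFF x2)) AND ((x5 XOR x2) XOR (x2 IMPLIES (x4 OR x5))) = F AND T = F
x5 IMPLIES x3 = T IMPLIES T = T
(x5 IMPLIES x3) IFF x2 = T IFF T = T
NOT ((x5 IMPLIES x3) IFF x2) = NOT T = F
NOT ((x5 IMPLIES x3) IFF x2) IFF x3 = F IFF T = F
x3 IFF (NOT ((x5 IMPLIES x3) IFF x2) IFF x3) = T IFF F = F
x3 IFF x5 = T IFF T = T
(x3 IFF (NOT ((x5 IMPLIES x3) IFF x2) IFF x3)) IMPLIES (x3 IFF x5) = F IMPLIES T = T
((x3 IFF (NOT ((x5 IMPLIES x3) IFF x2) IFF x3)) IMPLIES (x3 IFF x5)) XOR x4 = T XOR F = T
(((x3 IMPLIES x6) IFF (x4 IFF x2)) AND ((x5 XOR x2) XOR (x2 IMPLIES (x4 OR x5)))) XOR (((x3 IFF (NOT ((x5 IMPLIES x3) IFF x2) IFF x3)) IMPLIES (x3 IFF x5)) XOR x4) = F XOR T = T

T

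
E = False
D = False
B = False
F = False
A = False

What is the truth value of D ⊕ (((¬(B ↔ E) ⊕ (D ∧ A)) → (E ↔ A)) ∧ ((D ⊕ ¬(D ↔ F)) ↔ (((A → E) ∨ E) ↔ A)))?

True

Substituting E=False, D=False, B=False, F=False, A=False:
B ↔ E = False ↔ False = True
¬(B ↔ E) = ¬True = False
D ∧ A = False ∧ False = False
¬(B ↔ E) ⊕ (D ∧ A) = False ⊕ False = False
E ↔ A = False ↔ False = True
(¬(B ↔ E) ⊕ (D ∧ A)) → (E ↔ A) = False → True = True
D ↔ F = False ↔ False = True
¬(D ↔ F) = ¬True = False
D ⊕ ¬(D ↔ F) = False ⊕ False = False
A → E = False → False = True
(A → E) ∨ E = True ∨ False = True
((A → E) ∨ E) ↔ A = True ↔ False = False
(D ⊕ ¬(D ↔ F)) ↔ (((A → E) ∨ E) ↔ A) = False ↔ False = True
((¬(B ↔ E) ⊕ (D ∧ A)) → (E ↔ A)) ∧ ((D ⊕ ¬(D ↔ F)) ↔ (((A → E) ∨ E) ↔ A)) = True ∧ True = True
D ⊕ (((¬(B ↔ E) ⊕ (D ∧ A)) → (E ↔ A)) ∧ ((D ⊕ ¬(D ↔ F)) ↔ (((A → E) ∨ E) ↔ A))) = False ⊕ True = True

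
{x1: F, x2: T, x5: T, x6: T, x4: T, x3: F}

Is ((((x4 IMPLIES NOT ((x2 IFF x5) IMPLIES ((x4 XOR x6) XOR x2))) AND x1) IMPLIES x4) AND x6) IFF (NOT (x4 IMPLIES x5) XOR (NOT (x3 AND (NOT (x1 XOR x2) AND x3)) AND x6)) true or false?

x2 IFF x5 = T IFF T = T
x4 XOR x6 = T XOR T = F
(x4 XOR x6) XOR x2 = F XOR T = T
(x2 IFF x5) IMPLIES ((x4 XOR x6) XOR x2) = T IMPLIES T = T
NOT ((x2 IFF x5) IMPLIES ((x4 XOR x6) XOR x2)) = NOT T = F
x4 IMPLIES NOT ((x2 IFF x5) IMPLIES ((x4 XOR x6) XOR x2)) = T IMPLIES F = F
(x4 IMPLIES NOT ((x2 IFF x5) IMPLIES ((x4 XOR x6) XOR x2))) AND x1 = F AND F = F
((x4 IMPLIES NOT ((x2 IFF x5) IMPLIES ((x4 XOR x6) XOR x2))) AND x1) IMPLIES x4 = F IMPLIES T = T
(((x4 IMPLIES NOT ((x2 IFF x5) IMPLIES ((x4 XOR x6) XOR x2))) AND x1) IMPLIES x4) AND x6 = T AND T = T
x4 IMPLIES x5 = T IMPLIES T = T
NOT (x4 IMPLIES x5) = NOT T = F
x1 XOR x2 = F XOR T = T
NOT (x1 XOR x2) = NOT T = F
NOT (x1 XOR x2) AND x3 = F AND F = F
x3 AND (NOT (x1 XOR x2) AND x3) = F AND F = F
NOT (x3 AND (NOT (x1 XOR x2) AND x3)) = NOT F = T
NOT (x3 AND (NOT (x1 XOR x2) AND x3)) AND x6 = T AND T = T
NOT (x4 IMPLIES x5) XOR (NOT (x3 AND (NOT (x1 XOR x2) AND x3)) AND x6) = F XOR T = T
((((x4 IMPLIES NOT ((x2 IFF x5) IMPLIES ((x4 XOR x6) XOR x2))) AND x1) IMPLIES x4) AND x6) IFF (NOT (x4 IMPLIES x5) XOR (NOT (x3 AND (NOT (x1 XOR x2) AND x3)) AND x6)) = T IFF T = T

T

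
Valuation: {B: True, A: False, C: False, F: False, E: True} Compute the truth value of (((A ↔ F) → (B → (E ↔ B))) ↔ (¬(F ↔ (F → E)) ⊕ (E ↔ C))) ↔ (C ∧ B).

False

A ↔ F = False ↔ False = True
E ↔ B = True ↔ True = True
B → (E ↔ B) = True → True = True
(A ↔ F) → (B → (E ↔ B)) = True → True = True
F → E = False → True = True
F ↔ (F → E) = False ↔ True = False
¬(F ↔ (F → E)) = ¬False = True
E ↔ C = True ↔ False = False
¬(F ↔ (F → E)) ⊕ (E ↔ C) = True ⊕ False = True
((A ↔ F) → (B → (E ↔ B))) ↔ (¬(F ↔ (F → E)) ⊕ (E ↔ C)) = True ↔ True = True
C ∧ B = False ∧ True = False
(((A ↔ F) → (B → (E ↔ B))) ↔ (¬(F ↔ (F → E)) ⊕ (E ↔ C))) ↔ (C ∧ B) = True ↔ False = False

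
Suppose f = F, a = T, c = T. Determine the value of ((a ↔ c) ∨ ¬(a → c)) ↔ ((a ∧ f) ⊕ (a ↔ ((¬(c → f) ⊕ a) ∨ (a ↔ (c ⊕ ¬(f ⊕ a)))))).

T

a ↔ c = T ↔ T = T
a → c = T → T = T
¬(a → c) = ¬T = F
(a ↔ c) ∨ ¬(a → c) = T ∨ F = T
a ∧ f = T ∧ F = F
c → f = T → F = F
¬(c → f) = ¬F = T
¬(c → f) ⊕ a = T ⊕ T = F
f ⊕ a = F ⊕ T = T
¬(f ⊕ a) = ¬T = F
c ⊕ ¬(f ⊕ a) = T ⊕ F = T
a ↔ (c ⊕ ¬(f ⊕ a)) = T ↔ T = T
(¬(c → f) ⊕ a) ∨ (a ↔ (c ⊕ ¬(f ⊕ a))) = F ∨ T = T
a ↔ ((¬(c → f) ⊕ a) ∨ (a ↔ (c ⊕ ¬(f ⊕ a)))) = T ↔ T = T
(a ∧ f) ⊕ (a ↔ ((¬(c → f) ⊕ a) ∨ (a ↔ (c ⊕ ¬(f ⊕ a))))) = F ⊕ T = T
((a ↔ c) ∨ ¬(a → c)) ↔ ((a ∧ f) ⊕ (a ↔ ((¬(c → f) ⊕ a) ∨ (a ↔ (c ⊕ ¬(f ⊕ a)))))) = T ↔ T = T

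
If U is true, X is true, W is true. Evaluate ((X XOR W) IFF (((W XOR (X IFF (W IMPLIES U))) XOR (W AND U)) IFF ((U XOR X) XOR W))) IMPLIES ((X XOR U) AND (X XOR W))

X XOR W = true XOR true = false
W IMPLIES U = true IMPLIES true = true
X IFF (W IMPLIES U) = true IFF true = true
W XOR (X IFF (W IMPLIES U)) = true XOR true = false
W AND U = true AND true = true
(W XOR (X IFF (W IMPLIES U))) XOR (W AND U) = false XOR true = true
U XOR X = true XOR true = false
(U XOR X) XOR W = false XOR true = true
((W XOR (X IFF (W IMPLIES U))) XOR (W AND U)) IFF ((U XOR X) XOR W) = true IFF true = true
(X XOR W) IFF (((W XOR (X IFF (W IMPLIES U))) XOR (W AND U)) IFF ((U XOR X) XOR W)) = false IFF true = false
X XOR U = true XOR true = false
X XOR W = true XOR true = false
(X XOR U) AND (X XOR W) = false AND false = false
((X XOR W) IFF (((W XOR (X IFF (W IMPLIES U))) XOR (W AND U)) IFF ((U XOR X) XOR W))) IMPLIES ((X XOR U) AND (X XOR W)) = false IMPLIES false = true

true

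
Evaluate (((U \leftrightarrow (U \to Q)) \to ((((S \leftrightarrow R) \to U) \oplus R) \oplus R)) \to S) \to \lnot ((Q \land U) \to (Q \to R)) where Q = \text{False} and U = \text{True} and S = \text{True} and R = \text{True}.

\text{False}

U \to Q = \text{True} \to \text{False} = \text{False}
U \leftrightarrow (U \to Q) = \text{True} \leftrightarrow \text{False} = \text{False}
S \leftrightarrow R = \text{True} \leftrightarrow \text{True} = \text{True}
(S \leftrightarrow R) \to U = \text{True} \to \text{True} = \text{True}
((S \leftrightarrow R) \to U) \oplus R = \text{True} \oplus \text{True} = \text{False}
(((S \leftrightarrow R) \to U) \oplus R) \oplus R = \text{False} \oplus \text{True} = \text{True}
(U \leftrightarrow (U \to Q)) \to ((((S \leftrightarrow R) \to U) \oplus R) \oplus R) = \text{False} \to \text{True} = \text{True}
((U \leftrightarrow (U \to Q)) \to ((((S \leftrightarrow R) \to U) \oplus R) \oplus R)) \to S = \text{True} \to \text{True} = \text{True}
Q \land U = \text{False} \land \text{True} = \text{False}
Q \to R = \text{False} \to \text{True} = \text{True}
(Q \land U) \to (Q \to R) = \text{False} \to \text{True} = \text{True}
\lnot ((Q \land U) \to (Q \to R)) = \lnot \text{True} = \text{False}
(((U \leftrightarrow (U \to Q)) \to ((((S \leftrightarrow R) \to U) \oplus R) \oplus R)) \to S) \to \lnot ((Q \land U) \to (Q \to R)) = \text{True} \to \text{False} = \text{False}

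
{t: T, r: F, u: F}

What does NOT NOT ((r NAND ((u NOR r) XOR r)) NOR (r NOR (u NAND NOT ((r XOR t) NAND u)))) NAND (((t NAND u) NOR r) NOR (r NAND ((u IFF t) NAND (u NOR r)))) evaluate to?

u NOR r = F NOR F = T
(u NOR r) XOR r = T XOR F = T
r NAND ((u NOR r) XOR r) = F NAND T = T
r XOR t = F XOR T = T
(r XOR t) NAND u = T NAND F = T
NOT ((r XOR t) NAND u) = NOT T = F
u NAND NOT ((r XOR t) NAND u) = F NAND F = T
r NOR (u NAND NOT ((r XOR t) NAND u)) = F NOR T = F
(r NAND ((u NOR r) XOR r)) NOR (r NOR (u NAND NOT ((r XOR t) NAND u))) = T NOR F = F
NOT ((r NAND ((u NOR r) XOR r)) NOR (r NOR (u NAND NOT ((r XOR t) NAND u)))) = NOT F = T
NOT NOT ((r NAND ((u NOR r) XOR r)) NOR (r NOR (u NAND NOT ((r XOR t) NAND u)))) = NOT T = F
t NAND u = T NAND F = T
(t NAND u) NOR r = T NOR F = F
u IFF t = F IFF T = F
u NOR r = F NOR F = T
(u IFF t) NAND (u NOR r) = F NAND T = T
r NAND ((u IFF t) NAND (u NOR r)) = F NAND T = T
((t NAND u) NOR r) NOR (r NAND ((u IFF t) NAND (u NOR r))) = F NOR T = F
NOT NOT ((r NAND ((u NOR r) XOR r)) NOR (r NOR (u NAND NOT ((r XOR t) NAND u)))) NAND (((t NAND u) NOR r) NOR (r NAND ((u IFF t) NAND (u NOR r)))) = F NAND F = T

T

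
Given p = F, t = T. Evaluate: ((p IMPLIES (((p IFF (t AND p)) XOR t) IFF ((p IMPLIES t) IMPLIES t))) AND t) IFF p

t AND p = T AND F = F
p IFF (t AND p) = F IFF F = T
(p IFF (t AND p)) XOR t = T XOR T = F
p IMPLIES t = F IMPLIES T = T
(p IMPLIES t) IMPLIES t = T IMPLIES T = T
((p IFF (t AND p)) XOR t) IFF ((p IMPLIES t) IMPLIES t) = F IFF T = F
p IMPLIES (((p IFF (t AND p)) XOR t) IFF ((p IMPLIES t) IMPLIES t)) = F IMPLIES F = T
(p IMPLIES (((p IFF (t AND p)) XOR t) IFF ((p IMPLIES t) IMPLIES t))) AND t = T AND T = T
((p IMPLIES (((p IFF (t AND p)) XOR t) IFF ((p IMPLIES t) IMPLIES t))) AND t) IFF p = T IFF F = F

F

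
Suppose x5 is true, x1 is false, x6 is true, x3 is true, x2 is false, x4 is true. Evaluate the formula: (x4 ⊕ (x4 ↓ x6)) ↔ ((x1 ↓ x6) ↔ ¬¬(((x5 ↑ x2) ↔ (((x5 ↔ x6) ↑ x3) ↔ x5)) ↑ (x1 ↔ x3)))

F

x4 ↓ x6 = T ↓ T = F
x4 ⊕ (x4 ↓ x6) = T ⊕ F = T
x1 ↓ x6 = F ↓ T = F
x5 ↑ x2 = T ↑ F = T
x5 ↔ x6 = T ↔ T = T
(x5 ↔ x6) ↑ x3 = T ↑ T = F
((x5 ↔ x6) ↑ x3) ↔ x5 = F ↔ T = F
(x5 ↑ x2) ↔ (((x5 ↔ x6) ↑ x3) ↔ x5) = T ↔ F = F
x1 ↔ x3 = F ↔ T = F
((x5 ↑ x2) ↔ (((x5 ↔ x6) ↑ x3) ↔ x5)) ↑ (x1 ↔ x3) = F ↑ F = T
¬(((x5 ↑ x2) ↔ (((x5 ↔ x6) ↑ x3) ↔ x5)) ↑ (x1 ↔ x3)) = ¬T = F
¬¬(((x5 ↑ x2) ↔ (((x5 ↔ x6) ↑ x3) ↔ x5)) ↑ (x1 ↔ x3)) = ¬F = T
(x1 ↓ x6) ↔ ¬¬(((x5 ↑ x2) ↔ (((x5 ↔ x6) ↑ x3) ↔ x5)) ↑ (x1 ↔ x3)) = F ↔ T = F
(x4 ⊕ (x4 ↓ x6)) ↔ ((x1 ↓ x6) ↔ ¬¬(((x5 ↑ x2) ↔ (((x5 ↔ x6) ↑ x3) ↔ x5)) ↑ (x1 ↔ x3))) = T ↔ F = F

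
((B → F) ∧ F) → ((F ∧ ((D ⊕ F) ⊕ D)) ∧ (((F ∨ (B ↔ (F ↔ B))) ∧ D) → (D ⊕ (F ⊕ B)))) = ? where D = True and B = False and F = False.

True

Substituting D=True, B=False, F=False:
B → F = False → False = True
(B → F) ∧ F = True ∧ False = False
D ⊕ F = True ⊕ False = True
(D ⊕ F) ⊕ D = True ⊕ True = False
F ∧ ((D ⊕ F) ⊕ D) = False ∧ False = False
F ↔ B = False ↔ False = True
B ↔ (F ↔ B) = False ↔ True = False
F ∨ (B ↔ (F ↔ B)) = False ∨ False = False
(F ∨ (B ↔ (F ↔ B))) ∧ D = False ∧ True = False
F ⊕ B = False ⊕ False = False
D ⊕ (F ⊕ B) = True ⊕ False = True
((F ∨ (B ↔ (F ↔ B))) ∧ D) → (D ⊕ (F ⊕ B)) = False → True = True
(F ∧ ((D ⊕ F) ⊕ D)) ∧ (((F ∨ (B ↔ (F ↔ B))) ∧ D) → (D ⊕ (F ⊕ B))) = False ∧ True = False
((B → F) ∧ F) → ((F ∧ ((D ⊕ F) ⊕ D)) ∧ (((F ∨ (B ↔ (F ↔ B))) ∧ D) → (D ⊕ (F ⊕ B)))) = False → False = True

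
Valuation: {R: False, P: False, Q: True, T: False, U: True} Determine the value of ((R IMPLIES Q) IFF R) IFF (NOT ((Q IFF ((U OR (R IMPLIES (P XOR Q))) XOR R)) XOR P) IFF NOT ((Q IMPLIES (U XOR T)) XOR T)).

R IMPLIES Q = False IMPLIES True = True
(R IMPLIES Q) IFF R = True IFF False = False
P XOR Q = False XOR True = True
R IMPLIES (P XOR Q) = False IMPLIES True = True
U OR (R IMPLIES (P XOR Q)) = True OR True = True
(U OR (R IMPLIES (P XOR Q))) XOR R = True XOR False = True
Q IFF ((U OR (R IMPLIES (P XOR Q))) XOR R) = True IFF True = True
(Q IFF ((U OR (R IMPLIES (P XOR Q))) XOR R)) XOR P = True XOR False = True
NOT ((Q IFF ((U OR (R IMPLIES (P XOR Q))) XOR R)) XOR P) = NOT True = False
U XOR T = True XOR False = True
Q IMPLIES (U XOR T) = True IMPLIES True = True
(Q IMPLIES (U XOR T)) XOR T = True XOR False = True
NOT ((Q IMPLIES (U XOR T)) XOR T) = NOT True = False
NOT ((Q IFF ((U OR (R IMPLIES (P XOR Q))) XOR R)) XOR P) IFF NOT ((Q IMPLIES (U XOR T)) XOR T) = False IFF False = True
((R IMPLIES Q) IFF R) IFF (NOT ((Q IFF ((U OR (R IMPLIES (P XOR Q))) XOR R)) XOR P) IFF NOT ((Q IMPLIES (U XOR T)) XOR T)) = False IFF True = False

False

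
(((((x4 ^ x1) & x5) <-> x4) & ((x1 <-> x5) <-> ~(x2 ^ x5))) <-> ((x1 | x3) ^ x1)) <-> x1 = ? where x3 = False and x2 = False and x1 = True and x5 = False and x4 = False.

Substituting x3=False, x2=False, x1=True, x5=False, x4=False:
x4 ^ x1 = False ^ True = True
(x4 ^ x1) & x5 = True & False = False
((x4 ^ x1) & x5) <-> x4 = False <-> False = True
x1 <-> x5 = True <-> False = False
x2 ^ x5 = False ^ False = False
~(x2 ^ x5) = ~False = True
(x1 <-> x5) <-> ~(x2 ^ x5) = False <-> True = False
(((x4 ^ x1) & x5) <-> x4) & ((x1 <-> x5) <-> ~(x2 ^ x5)) = True & False = False
x1 | x3 = True | False = True
(x1 | x3) ^ x1 = True ^ True = False
((((x4 ^ x1) & x5) <-> x4) & ((x1 <-> x5) <-> ~(x2 ^ x5))) <-> ((x1 | x3) ^ x1) = False <-> False = True
(((((x4 ^ x1) & x5) <-> x4) & ((x1 <-> x5) <-> ~(x2 ^ x5))) <-> ((x1 | x3) ^ x1)) <-> x1 = True <-> True = True

True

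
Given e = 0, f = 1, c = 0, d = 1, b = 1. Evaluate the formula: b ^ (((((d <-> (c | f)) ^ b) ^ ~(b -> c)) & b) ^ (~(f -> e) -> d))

c | f = 0 | 1 = 1
d <-> (c | f) = 1 <-> 1 = 1
(d <-> (c | f)) ^ b = 1 ^ 1 = 0
b -> c = 1 -> 0 = 0
~(b -> c) = ~0 = 1
((d <-> (c | f)) ^ b) ^ ~(b -> c) = 0 ^ 1 = 1
(((d <-> (c | f)) ^ b) ^ ~(b -> c)) & b = 1 & 1 = 1
f -> e = 1 -> 0 = 0
~(f -> e) = ~0 = 1
~(f -> e) -> d = 1 -> 1 = 1
((((d <-> (c | f)) ^ b) ^ ~(b -> c)) & b) ^ (~(f -> e) -> d) = 1 ^ 1 = 0
b ^ (((((d <-> (c | f)) ^ b) ^ ~(b -> c)) & b) ^ (~(f -> e) -> d)) = 1 ^ 0 = 1

1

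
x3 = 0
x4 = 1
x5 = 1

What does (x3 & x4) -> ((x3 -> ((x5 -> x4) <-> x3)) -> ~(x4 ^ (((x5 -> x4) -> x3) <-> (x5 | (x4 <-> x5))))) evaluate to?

Substituting x3=0, x4=1, x5=1:
x3 & x4 = 0 & 1 = 0
x5 -> x4 = 1 -> 1 = 1
(x5 -> x4) <-> x3 = 1 <-> 0 = 0
x3 -> ((x5 -> x4) <-> x3) = 0 -> 0 = 1
x5 -> x4 = 1 -> 1 = 1
(x5 -> x4) -> x3 = 1 -> 0 = 0
x4 <-> x5 = 1 <-> 1 = 1
x5 | (x4 <-> x5) = 1 | 1 = 1
((x5 -> x4) -> x3) <-> (x5 | (x4 <-> x5)) = 0 <-> 1 = 0
x4 ^ (((x5 -> x4) -> x3) <-> (x5 | (x4 <-> x5))) = 1 ^ 0 = 1
~(x4 ^ (((x5 -> x4) -> x3) <-> (x5 | (x4 <-> x5)))) = ~1 = 0
(x3 -> ((x5 -> x4) <-> x3)) -> ~(x4 ^ (((x5 -> x4) -> x3) <-> (x5 | (x4 <-> x5)))) = 1 -> 0 = 0
(x3 & x4) -> ((x3 -> ((x5 -> x4) <-> x3)) -> ~(x4 ^ (((x5 -> x4) -> x3) <-> (x5 | (x4 <-> x5))))) = 0 -> 0 = 1

1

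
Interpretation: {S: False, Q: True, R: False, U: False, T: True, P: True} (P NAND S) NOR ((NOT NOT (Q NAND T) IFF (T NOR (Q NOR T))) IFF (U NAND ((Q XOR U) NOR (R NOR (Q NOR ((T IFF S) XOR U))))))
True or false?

P NAND S = True NAND False = True
Q NAND T = True NAND True = False
NOT (Q NAND T) = NOT False = True
NOT NOT (Q NAND T) = NOT True = False
Q NOR T = True NOR True = False
T NOR (Q NOR T) = True NOR False = False
NOT NOT (Q NAND T) IFF (T NOR (Q NOR T)) = False IFF False = True
Q XOR U = True XOR False = True
T IFF S = True IFF False = False
(T IFF S) XOR U = False XOR False = False
Q NOR ((T IFF S) XOR U) = True NOR False = False
R NOR (Q NOR ((T IFF S) XOR U)) = False NOR False = True
(Q XOR U) NOR (R NOR (Q NOR ((T IFF S) XOR U))) = True NOR True = False
U NAND ((Q XOR U) NOR (R NOR (Q NOR ((T IFF S) XOR U)))) = False NAND False = True
(NOT NOT (Q NAND T) IFF (T NOR (Q NOR T))) IFF (U NAND ((Q XOR U) NOR (R NOR (Q NOR ((T IFF S) XOR U))))) = True IFF True = True
(P NAND S) NOR ((NOT NOT (Q NAND T) IFF (T NOR (Q NOR T))) IFF (U NAND ((Q XOR U) NOR (R NOR (Q NOR ((T IFF S) XOR U)))))) = True NOR True = False

False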